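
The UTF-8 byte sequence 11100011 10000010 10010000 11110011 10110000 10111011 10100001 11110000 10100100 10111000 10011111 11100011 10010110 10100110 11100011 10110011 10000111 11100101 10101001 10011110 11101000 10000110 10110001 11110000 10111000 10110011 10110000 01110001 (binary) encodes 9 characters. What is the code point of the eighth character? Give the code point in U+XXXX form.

U+38CF0

Offset 0: leading byte 0xE3 = 11100011 → 3-byte char #1 = E3 82 90.
Offset 3: leading byte 0xF3 = 11110011 → 4-byte char #2 = F3 B0 BB A1.
Offset 7: leading byte 0xF0 = 11110000 → 4-byte char #3 = F0 A4 B8 9F.
Offset 11: leading byte 0xE3 = 11100011 → 3-byte char #4 = E3 96 A6.
Offset 14: leading byte 0xE3 = 11100011 → 3-byte char #5 = E3 B3 87.
Offset 17: leading byte 0xE5 = 11100101 → 3-byte char #6 = E5 A9 9E.
Offset 20: leading byte 0xE8 = 11101000 → 3-byte char #7 = E8 86 B1.
Offset 23: leading byte 0xF0 = 11110000 → 4-byte char #8 = F0 B8 B3 B0.
Leading byte 0xF0 = 11110000 matches 11110xxx → 4-byte sequence.
Byte 1: 0xF0 = 11110000, payload 000 (3 bits).
Byte 2: 0xB8 = 10111000 (10xxxxxx ✓), payload 111000.
Byte 3: 0xB3 = 10110011 (10xxxxxx ✓), payload 110011.
Byte 4: 0xB0 = 10110000 (10xxxxxx ✓), payload 110000.
Concatenate: 000111000110011110000 = 0x38CF0 (21 bits → U+38CF0).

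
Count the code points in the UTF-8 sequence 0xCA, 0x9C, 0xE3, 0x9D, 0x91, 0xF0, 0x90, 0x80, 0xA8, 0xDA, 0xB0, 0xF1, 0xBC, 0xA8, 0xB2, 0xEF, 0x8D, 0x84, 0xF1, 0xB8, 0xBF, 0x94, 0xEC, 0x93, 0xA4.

8

Byte at offset 0: 0xCA = 11001010 → 2-byte char (#1). Advance 2.
Byte at offset 2: 0xE3 = 11100011 → 3-byte char (#2). Advance 3.
Byte at offset 5: 0xF0 = 11110000 → 4-byte char (#3). Advance 4.
Byte at offset 9: 0xDA = 11011010 → 2-byte char (#4). Advance 2.
Byte at offset 11: 0xF1 = 11110001 → 4-byte char (#5). Advance 4.
Byte at offset 15: 0xEF = 11101111 → 3-byte char (#6). Advance 3.
Byte at offset 18: 0xF1 = 11110001 → 4-byte char (#7). Advance 4.
Byte at offset 22: 0xEC = 11101100 → 3-byte char (#8). Advance 3.
Reached end at offset 25 after 8 code points.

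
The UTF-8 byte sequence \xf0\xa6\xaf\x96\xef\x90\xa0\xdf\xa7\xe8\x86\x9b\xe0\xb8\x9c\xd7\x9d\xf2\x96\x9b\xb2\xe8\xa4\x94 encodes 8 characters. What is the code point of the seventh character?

Offset 0: leading byte 0xF0 = 11110000 → 4-byte char #1 = F0 A6 AF 96.
Offset 4: leading byte 0xEF = 11101111 → 3-byte char #2 = EF 90 A0.
Offset 7: leading byte 0xDF = 11011111 → 2-byte char #3 = DF A7.
Offset 9: leading byte 0xE8 = 11101000 → 3-byte char #4 = E8 86 9B.
Offset 12: leading byte 0xE0 = 11100000 → 3-byte char #5 = E0 B8 9C.
Offset 15: leading byte 0xD7 = 11010111 → 2-byte char #6 = D7 9D.
Offset 17: leading byte 0xF2 = 11110010 → 4-byte char #7 = F2 96 9B B2.
Leading byte 0xF2 = 11110010 matches 11110xxx → 4-byte sequence.
Byte 1: 0xF2 = 11110010, payload 010 (3 bits).
Byte 2: 0x96 = 10010110 (10xxxxxx ✓), payload 010110.
Byte 3: 0x9B = 10011011 (10xxxxxx ✓), payload 011011.
Byte 4: 0xB2 = 10110010 (10xxxxxx ✓), payload 110010.
Concatenate: 010010110011011110010 = 0x966F2 (21 bits → U+966F2).

U+966F2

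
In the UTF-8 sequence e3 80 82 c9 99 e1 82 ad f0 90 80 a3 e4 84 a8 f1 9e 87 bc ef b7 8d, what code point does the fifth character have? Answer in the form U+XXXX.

U+4128

Offset 0: leading byte 0xE3 = 11100011 → 3-byte char #1 = E3 80 82.
Offset 3: leading byte 0xC9 = 11001001 → 2-byte char #2 = C9 99.
Offset 5: leading byte 0xE1 = 11100001 → 3-byte char #3 = E1 82 AD.
Offset 8: leading byte 0xF0 = 11110000 → 4-byte char #4 = F0 90 80 A3.
Offset 12: leading byte 0xE4 = 11100100 → 3-byte char #5 = E4 84 A8.
Leading byte 0xE4 = 11100100 matches 1110xxxx → 3-byte sequence.
Byte 1: 0xE4 = 11100100, payload 0100 (4 bits).
Byte 2: 0x84 = 10000100 (10xxxxxx ✓), payload 000100.
Byte 3: 0xA8 = 10101000 (10xxxxxx ✓), payload 101000.
Concatenate: 0100000100101000 = 0x4128 (16 bits → U+4128).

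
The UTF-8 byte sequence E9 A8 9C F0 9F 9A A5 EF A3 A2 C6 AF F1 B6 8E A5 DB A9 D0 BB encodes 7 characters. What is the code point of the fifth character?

Offset 0: leading byte 0xE9 = 11101001 → 3-byte char #1 = E9 A8 9C.
Offset 3: leading byte 0xF0 = 11110000 → 4-byte char #2 = F0 9F 9A A5.
Offset 7: leading byte 0xEF = 11101111 → 3-byte char #3 = EF A3 A2.
Offset 10: leading byte 0xC6 = 11000110 → 2-byte char #4 = C6 AF.
Offset 12: leading byte 0xF1 = 11110001 → 4-byte char #5 = F1 B6 8E A5.
Leading byte 0xF1 = 11110001 matches 11110xxx → 4-byte sequence.
Byte 1: 0xF1 = 11110001, payload 001 (3 bits).
Byte 2: 0xB6 = 10110110 (10xxxxxx ✓), payload 110110.
Byte 3: 0x8E = 10001110 (10xxxxxx ✓), payload 001110.
Byte 4: 0xA5 = 10100101 (10xxxxxx ✓), payload 100101.
Concatenate: 001110110001110100101 = 0x763A5 (21 bits → U+763A5).

U+763A5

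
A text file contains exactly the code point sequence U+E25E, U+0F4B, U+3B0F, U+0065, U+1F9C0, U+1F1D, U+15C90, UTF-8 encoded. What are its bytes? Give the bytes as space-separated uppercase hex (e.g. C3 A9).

EE 89 9E E0 BD 8B E3 AC 8F 65 F0 9F A7 80 E1 BC 9D F0 95 B2 90

U+E25E: 3-byte form → EE 89 9E.
U+0F4B: 3-byte form → E0 BD 8B.
U+3B0F: 3-byte form → E3 AC 8F.
U+0065: 1-byte form → 65.
U+1F9C0: 4-byte form → F0 9F A7 80.
U+1F1D: 3-byte form → E1 BC 9D.
U+15C90: 4-byte form → F0 95 B2 90.
Concatenated (21 bytes): EE 89 9E E0 BD 8B E3 AC 8F 65 F0 9F A7 80 E1 BC 9D F0 95 B2 90.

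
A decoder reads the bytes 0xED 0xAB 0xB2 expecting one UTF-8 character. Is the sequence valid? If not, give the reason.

Structurally a 3-byte sequence; payload = 0xDAF2.
But 0xDAF2 is in U+D800–U+DFFF, the surrogate range. Surrogates are not Unicode scalar values and are forbidden in UTF-8.

invalid (encodes a surrogate (U+D800–U+DFFF))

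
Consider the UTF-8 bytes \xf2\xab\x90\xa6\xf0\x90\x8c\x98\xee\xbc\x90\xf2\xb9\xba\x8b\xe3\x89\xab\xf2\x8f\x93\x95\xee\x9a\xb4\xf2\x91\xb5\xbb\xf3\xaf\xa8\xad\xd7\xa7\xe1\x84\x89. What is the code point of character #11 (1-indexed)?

Offset 0: leading byte 0xF2 = 11110010 → 4-byte char #1 = F2 AB 90 A6.
Offset 4: leading byte 0xF0 = 11110000 → 4-byte char #2 = F0 90 8C 98.
Offset 8: leading byte 0xEE = 11101110 → 3-byte char #3 = EE BC 90.
Offset 11: leading byte 0xF2 = 11110010 → 4-byte char #4 = F2 B9 BA 8B.
Offset 15: leading byte 0xE3 = 11100011 → 3-byte char #5 = E3 89 AB.
Offset 18: leading byte 0xF2 = 11110010 → 4-byte char #6 = F2 8F 93 95.
Offset 22: leading byte 0xEE = 11101110 → 3-byte char #7 = EE 9A B4.
Offset 25: leading byte 0xF2 = 11110010 → 4-byte char #8 = F2 91 B5 BB.
Offset 29: leading byte 0xF3 = 11110011 → 4-byte char #9 = F3 AF A8 AD.
Offset 33: leading byte 0xD7 = 11010111 → 2-byte char #10 = D7 A7.
Offset 35: leading byte 0xE1 = 11100001 → 3-byte char #11 = E1 84 89.
Leading byte 0xE1 = 11100001 matches 1110xxxx → 3-byte sequence.
Byte 1: 0xE1 = 11100001, payload 0001 (4 bits).
Byte 2: 0x84 = 10000100 (10xxxxxx ✓), payload 000100.
Byte 3: 0x89 = 10001001 (10xxxxxx ✓), payload 001001.
Concatenate: 0001000100001001 = 0x1109 (16 bits → U+1109).

U+1109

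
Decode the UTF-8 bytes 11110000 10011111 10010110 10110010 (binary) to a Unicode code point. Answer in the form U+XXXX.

U+1F5B2

Leading byte 0xF0 = 11110000 matches 11110xxx → 4-byte sequence.
Byte 1: 0xF0 = 11110000, payload 000 (3 bits).
Byte 2: 0x9F = 10011111 (10xxxxxx ✓), payload 011111.
Byte 3: 0x96 = 10010110 (10xxxxxx ✓), payload 010110.
Byte 4: 0xB2 = 10110010 (10xxxxxx ✓), payload 110010.
Concatenate: 000011111010110110010 = 0x1F5B2 (21 bits → U+1F5B2).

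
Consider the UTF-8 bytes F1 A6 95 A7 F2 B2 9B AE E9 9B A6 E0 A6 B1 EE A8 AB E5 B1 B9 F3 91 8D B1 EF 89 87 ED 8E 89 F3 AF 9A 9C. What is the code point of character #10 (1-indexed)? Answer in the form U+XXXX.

Offset 0: leading byte 0xF1 = 11110001 → 4-byte char #1 = F1 A6 95 A7.
Offset 4: leading byte 0xF2 = 11110010 → 4-byte char #2 = F2 B2 9B AE.
Offset 8: leading byte 0xE9 = 11101001 → 3-byte char #3 = E9 9B A6.
Offset 11: leading byte 0xE0 = 11100000 → 3-byte char #4 = E0 A6 B1.
Offset 14: leading byte 0xEE = 11101110 → 3-byte char #5 = EE A8 AB.
Offset 17: leading byte 0xE5 = 11100101 → 3-byte char #6 = E5 B1 B9.
Offset 20: leading byte 0xF3 = 11110011 → 4-byte char #7 = F3 91 8D B1.
Offset 24: leading byte 0xEF = 11101111 → 3-byte char #8 = EF 89 87.
Offset 27: leading byte 0xED = 11101101 → 3-byte char #9 = ED 8E 89.
Offset 30: leading byte 0xF3 = 11110011 → 4-byte char #10 = F3 AF 9A 9C.
Leading byte 0xF3 = 11110011 matches 11110xxx → 4-byte sequence.
Byte 1: 0xF3 = 11110011, payload 011 (3 bits).
Byte 2: 0xAF = 10101111 (10xxxxxx ✓), payload 101111.
Byte 3: 0x9A = 10011010 (10xxxxxx ✓), payload 011010.
Byte 4: 0x9C = 10011100 (10xxxxxx ✓), payload 011100.
Concatenate: 011101111011010011100 = 0xEF69C (21 bits → U+EF69C).

U+EF69C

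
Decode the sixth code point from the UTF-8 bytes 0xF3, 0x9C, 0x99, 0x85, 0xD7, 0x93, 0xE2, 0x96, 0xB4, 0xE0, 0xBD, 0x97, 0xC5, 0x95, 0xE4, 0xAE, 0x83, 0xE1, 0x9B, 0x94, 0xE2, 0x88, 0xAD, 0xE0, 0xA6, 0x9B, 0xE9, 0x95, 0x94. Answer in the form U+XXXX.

U+4B83

Offset 0: leading byte 0xF3 = 11110011 → 4-byte char #1 = F3 9C 99 85.
Offset 4: leading byte 0xD7 = 11010111 → 2-byte char #2 = D7 93.
Offset 6: leading byte 0xE2 = 11100010 → 3-byte char #3 = E2 96 B4.
Offset 9: leading byte 0xE0 = 11100000 → 3-byte char #4 = E0 BD 97.
Offset 12: leading byte 0xC5 = 11000101 → 2-byte char #5 = C5 95.
Offset 14: leading byte 0xE4 = 11100100 → 3-byte char #6 = E4 AE 83.
Leading byte 0xE4 = 11100100 matches 1110xxxx → 3-byte sequence.
Byte 1: 0xE4 = 11100100, payload 0100 (4 bits).
Byte 2: 0xAE = 10101110 (10xxxxxx ✓), payload 101110.
Byte 3: 0x83 = 10000011 (10xxxxxx ✓), payload 000011.
Concatenate: 0100101110000011 = 0x4B83 (16 bits → U+4B83).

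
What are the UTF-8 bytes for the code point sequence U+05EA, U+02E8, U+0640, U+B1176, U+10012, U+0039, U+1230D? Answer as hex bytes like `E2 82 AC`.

D7 AA CB A8 D9 80 F2 B1 85 B6 F0 90 80 92 39 F0 92 8C 8D

U+05EA: 2-byte form → D7 AA.
U+02E8: 2-byte form → CB A8.
U+0640: 2-byte form → D9 80.
U+B1176: 4-byte form → F2 B1 85 B6.
U+10012: 4-byte form → F0 90 80 92.
U+0039: 1-byte form → 39.
U+1230D: 4-byte form → F0 92 8C 8D.
Concatenated (19 bytes): D7 AA CB A8 D9 80 F2 B1 85 B6 F0 90 80 92 39 F0 92 8C 8D.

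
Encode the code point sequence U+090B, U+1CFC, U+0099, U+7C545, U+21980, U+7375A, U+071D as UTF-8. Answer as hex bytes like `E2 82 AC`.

U+090B: 3-byte form → E0 A4 8B.
U+1CFC: 3-byte form → E1 B3 BC.
U+0099: 2-byte form → C2 99.
U+7C545: 4-byte form → F1 BC 95 85.
U+21980: 4-byte form → F0 A1 A6 80.
U+7375A: 4-byte form → F1 B3 9D 9A.
U+071D: 2-byte form → DC 9D.
Concatenated (22 bytes): E0 A4 8B E1 B3 BC C2 99 F1 BC 95 85 F0 A1 A6 80 F1 B3 9D 9A DC 9D.

E0 A4 8B E1 B3 BC C2 99 F1 BC 95 85 F0 A1 A6 80 F1 B3 9D 9A DC 9D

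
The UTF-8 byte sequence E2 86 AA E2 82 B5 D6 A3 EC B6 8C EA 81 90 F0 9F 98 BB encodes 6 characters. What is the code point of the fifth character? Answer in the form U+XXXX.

U+A050

Offset 0: leading byte 0xE2 = 11100010 → 3-byte char #1 = E2 86 AA.
Offset 3: leading byte 0xE2 = 11100010 → 3-byte char #2 = E2 82 B5.
Offset 6: leading byte 0xD6 = 11010110 → 2-byte char #3 = D6 A3.
Offset 8: leading byte 0xEC = 11101100 → 3-byte char #4 = EC B6 8C.
Offset 11: leading byte 0xEA = 11101010 → 3-byte char #5 = EA 81 90.
Leading byte 0xEA = 11101010 matches 1110xxxx → 3-byte sequence.
Byte 1: 0xEA = 11101010, payload 1010 (4 bits).
Byte 2: 0x81 = 10000001 (10xxxxxx ✓), payload 000001.
Byte 3: 0x90 = 10010000 (10xxxxxx ✓), payload 010000.
Concatenate: 1010000001010000 = 0xA050 (16 bits → U+A050).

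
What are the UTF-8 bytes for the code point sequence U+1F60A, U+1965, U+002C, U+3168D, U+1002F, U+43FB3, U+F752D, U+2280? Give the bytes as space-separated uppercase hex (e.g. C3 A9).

F0 9F 98 8A E1 A5 A5 2C F0 B1 9A 8D F0 90 80 AF F1 83 BE B3 F3 B7 94 AD E2 8A 80

U+1F60A: 4-byte form → F0 9F 98 8A.
U+1965: 3-byte form → E1 A5 A5.
U+002C: 1-byte form → 2C.
U+3168D: 4-byte form → F0 B1 9A 8D.
U+1002F: 4-byte form → F0 90 80 AF.
U+43FB3: 4-byte form → F1 83 BE B3.
U+F752D: 4-byte form → F3 B7 94 AD.
U+2280: 3-byte form → E2 8A 80.
Concatenated (27 bytes): F0 9F 98 8A E1 A5 A5 2C F0 B1 9A 8D F0 90 80 AF F1 83 BE B3 F3 B7 94 AD E2 8A 80.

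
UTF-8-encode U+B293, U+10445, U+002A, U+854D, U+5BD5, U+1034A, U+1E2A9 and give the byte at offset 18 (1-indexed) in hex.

0x8A

1-indexed offset 18 is 0-indexed offset 17.
U+B293 → 3-byte form EB 8A 93 at offsets 0–2.
U+10445 → 4-byte form F0 90 91 85 at offsets 3–6.
U+002A → 1-byte form 2A at offsets 7–7.
U+854D → 3-byte form E8 95 8D at offsets 8–10.
U+5BD5 → 3-byte form E5 AF 95 at offsets 11–13.
U+1034A → 4-byte form F0 90 8D 8A at offsets 14–17.
Offset 17 falls in char 6's range; it's byte 4 of F0 90 8D 8A = 0x8A.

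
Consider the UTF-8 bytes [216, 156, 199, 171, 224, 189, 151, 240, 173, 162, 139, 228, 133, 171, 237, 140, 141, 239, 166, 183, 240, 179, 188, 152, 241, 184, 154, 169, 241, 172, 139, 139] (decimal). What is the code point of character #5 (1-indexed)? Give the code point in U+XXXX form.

Offset 0: leading byte 0xD8 = 11011000 → 2-byte char #1 = D8 9C.
Offset 2: leading byte 0xC7 = 11000111 → 2-byte char #2 = C7 AB.
Offset 4: leading byte 0xE0 = 11100000 → 3-byte char #3 = E0 BD 97.
Offset 7: leading byte 0xF0 = 11110000 → 4-byte char #4 = F0 AD A2 8B.
Offset 11: leading byte 0xE4 = 11100100 → 3-byte char #5 = E4 85 AB.
Leading byte 0xE4 = 11100100 matches 1110xxxx → 3-byte sequence.
Byte 1: 0xE4 = 11100100, payload 0100 (4 bits).
Byte 2: 0x85 = 10000101 (10xxxxxx ✓), payload 000101.
Byte 3: 0xAB = 10101011 (10xxxxxx ✓), payload 101011.
Concatenate: 0100000101101011 = 0x416B (16 bits → U+416B).

U+416B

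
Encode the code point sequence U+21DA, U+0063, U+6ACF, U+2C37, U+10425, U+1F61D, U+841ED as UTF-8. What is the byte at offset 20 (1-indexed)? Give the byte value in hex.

1-indexed offset 20 is 0-indexed offset 19.
U+21DA → 3-byte form E2 87 9A at offsets 0–2.
U+0063 → 1-byte form 63 at offsets 3–3.
U+6ACF → 3-byte form E6 AB 8F at offsets 4–6.
U+2C37 → 3-byte form E2 B0 B7 at offsets 7–9.
U+10425 → 4-byte form F0 90 90 A5 at offsets 10–13.
U+1F61D → 4-byte form F0 9F 98 9D at offsets 14–17.
U+841ED → 4-byte form F2 84 87 AD at offsets 18–21.
Offset 19 falls in char 7's range; it's byte 2 of F2 84 87 AD = 0x84.

0x84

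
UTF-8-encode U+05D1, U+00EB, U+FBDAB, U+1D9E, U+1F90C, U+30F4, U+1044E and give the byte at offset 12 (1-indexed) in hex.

1-indexed offset 12 is 0-indexed offset 11.
U+05D1 → 2-byte form D7 91 at offsets 0–1.
U+00EB → 2-byte form C3 AB at offsets 2–3.
U+FBDAB → 4-byte form F3 BB B6 AB at offsets 4–7.
U+1D9E → 3-byte form E1 B6 9E at offsets 8–10.
U+1F90C → 4-byte form F0 9F A4 8C at offsets 11–14.
Offset 11 falls in char 5's range; it's byte 1 of F0 9F A4 8C = 0xF0.

0xF0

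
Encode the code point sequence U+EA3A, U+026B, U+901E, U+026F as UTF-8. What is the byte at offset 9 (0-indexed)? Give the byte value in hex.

U+EA3A → 3-byte form EE A8 BA at offsets 0–2.
U+026B → 2-byte form C9 AB at offsets 3–4.
U+901E → 3-byte form E9 80 9E at offsets 5–7.
U+026F → 2-byte form C9 AF at offsets 8–9.
Offset 9 falls in char 4's range; it's byte 2 of C9 AF = 0xAF.

0xAF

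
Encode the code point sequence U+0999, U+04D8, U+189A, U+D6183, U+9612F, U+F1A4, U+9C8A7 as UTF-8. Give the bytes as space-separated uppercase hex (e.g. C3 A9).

E0 A6 99 D3 98 E1 A2 9A F3 96 86 83 F2 96 84 AF EF 86 A4 F2 9C A2 A7

U+0999: 3-byte form → E0 A6 99.
U+04D8: 2-byte form → D3 98.
U+189A: 3-byte form → E1 A2 9A.
U+D6183: 4-byte form → F3 96 86 83.
U+9612F: 4-byte form → F2 96 84 AF.
U+F1A4: 3-byte form → EF 86 A4.
U+9C8A7: 4-byte form → F2 9C A2 A7.
Concatenated (23 bytes): E0 A6 99 D3 98 E1 A2 9A F3 96 86 83 F2 96 84 AF EF 86 A4 F2 9C A2 A7.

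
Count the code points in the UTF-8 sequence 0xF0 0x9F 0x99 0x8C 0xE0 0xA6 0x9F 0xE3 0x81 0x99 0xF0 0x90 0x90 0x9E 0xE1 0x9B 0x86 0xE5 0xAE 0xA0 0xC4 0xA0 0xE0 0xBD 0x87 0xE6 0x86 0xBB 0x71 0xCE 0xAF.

Byte at offset 0: 0xF0 = 11110000 → 4-byte char (#1). Advance 4.
Byte at offset 4: 0xE0 = 11100000 → 3-byte char (#2). Advance 3.
Byte at offset 7: 0xE3 = 11100011 → 3-byte char (#3). Advance 3.
Byte at offset 10: 0xF0 = 11110000 → 4-byte char (#4). Advance 4.
Byte at offset 14: 0xE1 = 11100001 → 3-byte char (#5). Advance 3.
Byte at offset 17: 0xE5 = 11100101 → 3-byte char (#6). Advance 3.
Byte at offset 20: 0xC4 = 11000100 → 2-byte char (#7). Advance 2.
Byte at offset 22: 0xE0 = 11100000 → 3-byte char (#8). Advance 3.
Byte at offset 25: 0xE6 = 11100110 → 3-byte char (#9). Advance 3.
Byte at offset 28: 0x71 = 01110001 → 1-byte char (#10). Advance 1.
Byte at offset 29: 0xCE = 11001110 → 2-byte char (#11). Advance 2.
Reached end at offset 31 after 11 code points.

11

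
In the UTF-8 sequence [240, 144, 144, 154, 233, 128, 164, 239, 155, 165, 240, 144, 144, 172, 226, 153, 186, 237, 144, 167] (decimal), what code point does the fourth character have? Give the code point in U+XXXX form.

U+1042C

Offset 0: leading byte 0xF0 = 11110000 → 4-byte char #1 = F0 90 90 9A.
Offset 4: leading byte 0xE9 = 11101001 → 3-byte char #2 = E9 80 A4.
Offset 7: leading byte 0xEF = 11101111 → 3-byte char #3 = EF 9B A5.
Offset 10: leading byte 0xF0 = 11110000 → 4-byte char #4 = F0 90 90 AC.
Leading byte 0xF0 = 11110000 matches 11110xxx → 4-byte sequence.
Byte 1: 0xF0 = 11110000, payload 000 (3 bits).
Byte 2: 0x90 = 10010000 (10xxxxxx ✓), payload 010000.
Byte 3: 0x90 = 10010000 (10xxxxxx ✓), payload 010000.
Byte 4: 0xAC = 10101100 (10xxxxxx ✓), payload 101100.
Concatenate: 000010000010000101100 = 0x1042C (21 bits → U+1042C).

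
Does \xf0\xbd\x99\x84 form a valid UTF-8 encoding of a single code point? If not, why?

Leading byte 0xF0 = 11110000 → 4-byte form.
Continuation bytes 0xBD=10111101, 0x99=10011001, 0x84=10000100 all match 10xxxxxx.
Decoded value 0x3D644 is ≥ 0x10000 (shortest form) and not a surrogate.

valid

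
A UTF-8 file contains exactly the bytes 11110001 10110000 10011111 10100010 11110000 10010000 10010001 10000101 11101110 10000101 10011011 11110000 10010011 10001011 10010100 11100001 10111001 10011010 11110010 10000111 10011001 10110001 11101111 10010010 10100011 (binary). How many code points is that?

Byte at offset 0: 0xF1 = 11110001 → 4-byte char (#1). Advance 4.
Byte at offset 4: 0xF0 = 11110000 → 4-byte char (#2). Advance 4.
Byte at offset 8: 0xEE = 11101110 → 3-byte char (#3). Advance 3.
Byte at offset 11: 0xF0 = 11110000 → 4-byte char (#4). Advance 4.
Byte at offset 15: 0xE1 = 11100001 → 3-byte char (#5). Advance 3.
Byte at offset 18: 0xF2 = 11110010 → 4-byte char (#6). Advance 4.
Byte at offset 22: 0xEF = 11101111 → 3-byte char (#7). Advance 3.
Reached end at offset 25 after 7 code points.

7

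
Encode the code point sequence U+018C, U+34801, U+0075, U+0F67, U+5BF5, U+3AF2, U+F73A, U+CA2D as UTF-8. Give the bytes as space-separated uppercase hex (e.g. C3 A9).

U+018C: 2-byte form → C6 8C.
U+34801: 4-byte form → F0 B4 A0 81.
U+0075: 1-byte form → 75.
U+0F67: 3-byte form → E0 BD A7.
U+5BF5: 3-byte form → E5 AF B5.
U+3AF2: 3-byte form → E3 AB B2.
U+F73A: 3-byte form → EF 9C BA.
U+CA2D: 3-byte form → EC A8 AD.
Concatenated (22 bytes): C6 8C F0 B4 A0 81 75 E0 BD A7 E5 AF B5 E3 AB B2 EF 9C BA EC A8 AD.

C6 8C F0 B4 A0 81 75 E0 BD A7 E5 AF B5 E3 AB B2 EF 9C BA EC A8 AD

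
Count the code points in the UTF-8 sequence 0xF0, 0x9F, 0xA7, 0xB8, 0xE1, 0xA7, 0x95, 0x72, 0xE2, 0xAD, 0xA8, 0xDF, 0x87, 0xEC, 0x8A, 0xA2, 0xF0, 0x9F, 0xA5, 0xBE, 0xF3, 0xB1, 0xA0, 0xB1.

Byte at offset 0: 0xF0 = 11110000 → 4-byte char (#1). Advance 4.
Byte at offset 4: 0xE1 = 11100001 → 3-byte char (#2). Advance 3.
Byte at offset 7: 0x72 = 01110010 → 1-byte char (#3). Advance 1.
Byte at offset 8: 0xE2 = 11100010 → 3-byte char (#4). Advance 3.
Byte at offset 11: 0xDF = 11011111 → 2-byte char (#5). Advance 2.
Byte at offset 13: 0xEC = 11101100 → 3-byte char (#6). Advance 3.
Byte at offset 16: 0xF0 = 11110000 → 4-byte char (#7). Advance 4.
Byte at offset 20: 0xF3 = 11110011 → 4-byte char (#8). Advance 4.
Reached end at offset 24 after 8 code points.

8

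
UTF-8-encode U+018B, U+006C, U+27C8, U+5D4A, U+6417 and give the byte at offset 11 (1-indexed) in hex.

0x90

1-indexed offset 11 is 0-indexed offset 10.
U+018B → 2-byte form C6 8B at offsets 0–1.
U+006C → 1-byte form 6C at offsets 2–2.
U+27C8 → 3-byte form E2 9F 88 at offsets 3–5.
U+5D4A → 3-byte form E5 B5 8A at offsets 6–8.
U+6417 → 3-byte form E6 90 97 at offsets 9–11.
Offset 10 falls in char 5's range; it's byte 2 of E6 90 97 = 0x90.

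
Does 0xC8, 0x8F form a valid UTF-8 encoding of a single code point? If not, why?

Leading byte 0xC8 = 11001000 → 2-byte form.
Continuation bytes 0x8F=10001111 all match 10xxxxxx.
Decoded value 0x20F is ≥ 0x80 (shortest form) and not a surrogate.

valid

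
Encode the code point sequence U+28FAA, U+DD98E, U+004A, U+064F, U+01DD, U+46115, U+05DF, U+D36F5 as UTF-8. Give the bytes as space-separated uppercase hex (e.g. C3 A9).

F0 A8 BE AA F3 9D A6 8E 4A D9 8F C7 9D F1 86 84 95 D7 9F F3 93 9B B5

U+28FAA: 4-byte form → F0 A8 BE AA.
U+DD98E: 4-byte form → F3 9D A6 8E.
U+004A: 1-byte form → 4A.
U+064F: 2-byte form → D9 8F.
U+01DD: 2-byte form → C7 9D.
U+46115: 4-byte form → F1 86 84 95.
U+05DF: 2-byte form → D7 9F.
U+D36F5: 4-byte form → F3 93 9B B5.
Concatenated (23 bytes): F0 A8 BE AA F3 9D A6 8E 4A D9 8F C7 9D F1 86 84 95 D7 9F F3 93 9B B5.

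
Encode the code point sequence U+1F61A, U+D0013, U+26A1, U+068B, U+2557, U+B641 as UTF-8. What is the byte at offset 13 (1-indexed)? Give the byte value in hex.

1-indexed offset 13 is 0-indexed offset 12.
U+1F61A → 4-byte form F0 9F 98 9A at offsets 0–3.
U+D0013 → 4-byte form F3 90 80 93 at offsets 4–7.
U+26A1 → 3-byte form E2 9A A1 at offsets 8–10.
U+068B → 2-byte form DA 8B at offsets 11–12.
Offset 12 falls in char 4's range; it's byte 2 of DA 8B = 0x8B.

0x8B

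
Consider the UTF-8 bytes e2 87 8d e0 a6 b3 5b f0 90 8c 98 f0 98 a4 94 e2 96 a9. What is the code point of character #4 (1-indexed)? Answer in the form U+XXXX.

Offset 0: leading byte 0xE2 = 11100010 → 3-byte char #1 = E2 87 8D.
Offset 3: leading byte 0xE0 = 11100000 → 3-byte char #2 = E0 A6 B3.
Offset 6: leading byte 0x5B = 01011011 → 1-byte char #3 = 5B.
Offset 7: leading byte 0xF0 = 11110000 → 4-byte char #4 = F0 90 8C 98.
Leading byte 0xF0 = 11110000 matches 11110xxx → 4-byte sequence.
Byte 1: 0xF0 = 11110000, payload 000 (3 bits).
Byte 2: 0x90 = 10010000 (10xxxxxx ✓), payload 010000.
Byte 3: 0x8C = 10001100 (10xxxxxx ✓), payload 001100.
Byte 4: 0x98 = 10011000 (10xxxxxx ✓), payload 011000.
Concatenate: 000010000001100011000 = 0x10318 (21 bits → U+10318).

U+10318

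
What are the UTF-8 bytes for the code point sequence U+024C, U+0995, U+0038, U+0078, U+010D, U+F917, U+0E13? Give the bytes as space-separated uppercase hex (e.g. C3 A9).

C9 8C E0 A6 95 38 78 C4 8D EF A4 97 E0 B8 93

U+024C: 2-byte form → C9 8C.
U+0995: 3-byte form → E0 A6 95.
U+0038: 1-byte form → 38.
U+0078: 1-byte form → 78.
U+010D: 2-byte form → C4 8D.
U+F917: 3-byte form → EF A4 97.
U+0E13: 3-byte form → E0 B8 93.
Concatenated (15 bytes): C9 8C E0 A6 95 38 78 C4 8D EF A4 97 E0 B8 93.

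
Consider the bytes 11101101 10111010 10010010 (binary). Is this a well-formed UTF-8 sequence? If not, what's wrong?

invalid (encodes a surrogate (U+D800–U+DFFF))

Structurally a 3-byte sequence; payload = 0xDE92.
But 0xDE92 is in U+D800–U+DFFF, the surrogate range. Surrogates are not Unicode scalar values and are forbidden in UTF-8.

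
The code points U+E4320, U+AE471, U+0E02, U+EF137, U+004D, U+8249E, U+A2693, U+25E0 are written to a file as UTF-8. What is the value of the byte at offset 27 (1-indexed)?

1-indexed offset 27 is 0-indexed offset 26.
U+E4320 → 4-byte form F3 A4 8C A0 at offsets 0–3.
U+AE471 → 4-byte form F2 AE 91 B1 at offsets 4–7.
U+0E02 → 3-byte form E0 B8 82 at offsets 8–10.
U+EF137 → 4-byte form F3 AF 84 B7 at offsets 11–14.
U+004D → 1-byte form 4D at offsets 15–15.
U+8249E → 4-byte form F2 82 92 9E at offsets 16–19.
U+A2693 → 4-byte form F2 A2 9A 93 at offsets 20–23.
U+25E0 → 3-byte form E2 97 A0 at offsets 24–26.
Offset 26 falls in char 8's range; it's byte 3 of E2 97 A0 = 0xA0.

0xA0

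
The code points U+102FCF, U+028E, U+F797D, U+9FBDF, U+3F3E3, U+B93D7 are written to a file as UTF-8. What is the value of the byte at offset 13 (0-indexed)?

0x9F

U+102FCF → 4-byte form F4 82 BF 8F at offsets 0–3.
U+028E → 2-byte form CA 8E at offsets 4–5.
U+F797D → 4-byte form F3 B7 A5 BD at offsets 6–9.
U+9FBDF → 4-byte form F2 9F AF 9F at offsets 10–13.
Offset 13 falls in char 4's range; it's byte 4 of F2 9F AF 9F = 0x9F.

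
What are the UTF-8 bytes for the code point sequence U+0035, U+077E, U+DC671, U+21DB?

35 DD BE F3 9C 99 B1 E2 87 9B

U+0035: 1-byte form → 35.
U+077E: 2-byte form → DD BE.
U+DC671: 4-byte form → F3 9C 99 B1.
U+21DB: 3-byte form → E2 87 9B.
Concatenated (10 bytes): 35 DD BE F3 9C 99 B1 E2 87 9B.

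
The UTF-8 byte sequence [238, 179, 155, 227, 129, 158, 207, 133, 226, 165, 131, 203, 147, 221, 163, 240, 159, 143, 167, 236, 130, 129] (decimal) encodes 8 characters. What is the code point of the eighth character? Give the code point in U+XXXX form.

Offset 0: leading byte 0xEE = 11101110 → 3-byte char #1 = EE B3 9B.
Offset 3: leading byte 0xE3 = 11100011 → 3-byte char #2 = E3 81 9E.
Offset 6: leading byte 0xCF = 11001111 → 2-byte char #3 = CF 85.
Offset 8: leading byte 0xE2 = 11100010 → 3-byte char #4 = E2 A5 83.
Offset 11: leading byte 0xCB = 11001011 → 2-byte char #5 = CB 93.
Offset 13: leading byte 0xDD = 11011101 → 2-byte char #6 = DD A3.
Offset 15: leading byte 0xF0 = 11110000 → 4-byte char #7 = F0 9F 8F A7.
Offset 19: leading byte 0xEC = 11101100 → 3-byte char #8 = EC 82 81.
Leading byte 0xEC = 11101100 matches 1110xxxx → 3-byte sequence.
Byte 1: 0xEC = 11101100, payload 1100 (4 bits).
Byte 2: 0x82 = 10000010 (10xxxxxx ✓), payload 000010.
Byte 3: 0x81 = 10000001 (10xxxxxx ✓), payload 000001.
Concatenate: 1100000010000001 = 0xC081 (16 bits → U+C081).

U+C081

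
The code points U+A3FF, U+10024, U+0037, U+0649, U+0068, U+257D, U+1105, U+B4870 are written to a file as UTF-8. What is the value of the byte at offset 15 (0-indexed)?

U+A3FF → 3-byte form EA 8F BF at offsets 0–2.
U+10024 → 4-byte form F0 90 80 A4 at offsets 3–6.
U+0037 → 1-byte form 37 at offsets 7–7.
U+0649 → 2-byte form D9 89 at offsets 8–9.
U+0068 → 1-byte form 68 at offsets 10–10.
U+257D → 3-byte form E2 95 BD at offsets 11–13.
U+1105 → 3-byte form E1 84 85 at offsets 14–16.
Offset 15 falls in char 7's range; it's byte 2 of E1 84 85 = 0x84.

0x84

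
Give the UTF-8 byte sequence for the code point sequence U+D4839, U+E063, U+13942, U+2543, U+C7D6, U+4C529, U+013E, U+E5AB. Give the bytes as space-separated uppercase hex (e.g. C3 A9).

F3 94 A0 B9 EE 81 A3 F0 93 A5 82 E2 95 83 EC 9F 96 F1 8C 94 A9 C4 BE EE 96 AB

U+D4839: 4-byte form → F3 94 A0 B9.
U+E063: 3-byte form → EE 81 A3.
U+13942: 4-byte form → F0 93 A5 82.
U+2543: 3-byte form → E2 95 83.
U+C7D6: 3-byte form → EC 9F 96.
U+4C529: 4-byte form → F1 8C 94 A9.
U+013E: 2-byte form → C4 BE.
U+E5AB: 3-byte form → EE 96 AB.
Concatenated (26 bytes): F3 94 A0 B9 EE 81 A3 F0 93 A5 82 E2 95 83 EC 9F 96 F1 8C 94 A9 C4 BE EE 96 AB.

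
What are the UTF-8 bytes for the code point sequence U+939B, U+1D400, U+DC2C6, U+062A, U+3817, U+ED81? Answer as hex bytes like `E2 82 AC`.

U+939B: 3-byte form → E9 8E 9B.
U+1D400: 4-byte form → F0 9D 90 80.
U+DC2C6: 4-byte form → F3 9C 8B 86.
U+062A: 2-byte form → D8 AA.
U+3817: 3-byte form → E3 A0 97.
U+ED81: 3-byte form → EE B6 81.
Concatenated (19 bytes): E9 8E 9B F0 9D 90 80 F3 9C 8B 86 D8 AA E3 A0 97 EE B6 81.

E9 8E 9B F0 9D 90 80 F3 9C 8B 86 D8 AA E3 A0 97 EE B6 81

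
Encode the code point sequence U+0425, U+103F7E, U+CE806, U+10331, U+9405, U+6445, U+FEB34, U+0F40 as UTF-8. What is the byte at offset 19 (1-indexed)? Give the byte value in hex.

1-indexed offset 19 is 0-indexed offset 18.
U+0425 → 2-byte form D0 A5 at offsets 0–1.
U+103F7E → 4-byte form F4 83 BD BE at offsets 2–5.
U+CE806 → 4-byte form F3 8E A0 86 at offsets 6–9.
U+10331 → 4-byte form F0 90 8C B1 at offsets 10–13.
U+9405 → 3-byte form E9 90 85 at offsets 14–16.
U+6445 → 3-byte form E6 91 85 at offsets 17–19.
Offset 18 falls in char 6's range; it's byte 2 of E6 91 85 = 0x91.

0x91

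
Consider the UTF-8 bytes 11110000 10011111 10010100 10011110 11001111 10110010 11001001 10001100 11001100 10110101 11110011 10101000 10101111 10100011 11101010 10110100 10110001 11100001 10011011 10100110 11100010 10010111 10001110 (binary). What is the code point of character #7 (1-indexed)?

U+16E6

Offset 0: leading byte 0xF0 = 11110000 → 4-byte char #1 = F0 9F 94 9E.
Offset 4: leading byte 0xCF = 11001111 → 2-byte char #2 = CF B2.
Offset 6: leading byte 0xC9 = 11001001 → 2-byte char #3 = C9 8C.
Offset 8: leading byte 0xCC = 11001100 → 2-byte char #4 = CC B5.
Offset 10: leading byte 0xF3 = 11110011 → 4-byte char #5 = F3 A8 AF A3.
Offset 14: leading byte 0xEA = 11101010 → 3-byte char #6 = EA B4 B1.
Offset 17: leading byte 0xE1 = 11100001 → 3-byte char #7 = E1 9B A6.
Leading byte 0xE1 = 11100001 matches 1110xxxx → 3-byte sequence.
Byte 1: 0xE1 = 11100001, payload 0001 (4 bits).
Byte 2: 0x9B = 10011011 (10xxxxxx ✓), payload 011011.
Byte 3: 0xA6 = 10100110 (10xxxxxx ✓), payload 100110.
Concatenate: 0001011011100110 = 0x16E6 (16 bits → U+16E6).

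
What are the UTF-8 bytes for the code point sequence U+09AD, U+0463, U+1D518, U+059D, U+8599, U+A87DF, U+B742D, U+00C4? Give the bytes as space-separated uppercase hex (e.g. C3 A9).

E0 A6 AD D1 A3 F0 9D 94 98 D6 9D E8 96 99 F2 A8 9F 9F F2 B7 90 AD C3 84

U+09AD: 3-byte form → E0 A6 AD.
U+0463: 2-byte form → D1 A3.
U+1D518: 4-byte form → F0 9D 94 98.
U+059D: 2-byte form → D6 9D.
U+8599: 3-byte form → E8 96 99.
U+A87DF: 4-byte form → F2 A8 9F 9F.
U+B742D: 4-byte form → F2 B7 90 AD.
U+00C4: 2-byte form → C3 84.
Concatenated (24 bytes): E0 A6 AD D1 A3 F0 9D 94 98 D6 9D E8 96 99 F2 A8 9F 9F F2 B7 90 AD C3 84.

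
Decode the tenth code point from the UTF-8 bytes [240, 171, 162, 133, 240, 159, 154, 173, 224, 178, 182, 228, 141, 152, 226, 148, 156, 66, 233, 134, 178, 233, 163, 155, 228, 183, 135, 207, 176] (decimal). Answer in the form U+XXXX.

U+03F0

Offset 0: leading byte 0xF0 = 11110000 → 4-byte char #1 = F0 AB A2 85.
Offset 4: leading byte 0xF0 = 11110000 → 4-byte char #2 = F0 9F 9A AD.
Offset 8: leading byte 0xE0 = 11100000 → 3-byte char #3 = E0 B2 B6.
Offset 11: leading byte 0xE4 = 11100100 → 3-byte char #4 = E4 8D 98.
Offset 14: leading byte 0xE2 = 11100010 → 3-byte char #5 = E2 94 9C.
Offset 17: leading byte 0x42 = 01000010 → 1-byte char #6 = 42.
Offset 18: leading byte 0xE9 = 11101001 → 3-byte char #7 = E9 86 B2.
Offset 21: leading byte 0xE9 = 11101001 → 3-byte char #8 = E9 A3 9B.
Offset 24: leading byte 0xE4 = 11100100 → 3-byte char #9 = E4 B7 87.
Offset 27: leading byte 0xCF = 11001111 → 2-byte char #10 = CF B0.
Leading byte 0xCF = 11001111 matches 110xxxxx → 2-byte sequence.
Byte 1: 0xCF = 11001111, payload 01111 (5 bits).
Byte 2: 0xB0 = 10110000 (10xxxxxx ✓), payload 110000.
Concatenate: 01111110000 = 0x3F0 (11 bits → U+03F0).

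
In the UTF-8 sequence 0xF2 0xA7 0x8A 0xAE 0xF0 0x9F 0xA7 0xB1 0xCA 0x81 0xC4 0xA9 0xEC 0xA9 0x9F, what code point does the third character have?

Offset 0: leading byte 0xF2 = 11110010 → 4-byte char #1 = F2 A7 8A AE.
Offset 4: leading byte 0xF0 = 11110000 → 4-byte char #2 = F0 9F A7 B1.
Offset 8: leading byte 0xCA = 11001010 → 2-byte char #3 = CA 81.
Leading byte 0xCA = 11001010 matches 110xxxxx → 2-byte sequence.
Byte 1: 0xCA = 11001010, payload 01010 (5 bits).
Byte 2: 0x81 = 10000001 (10xxxxxx ✓), payload 000001.
Concatenate: 01010000001 = 0x281 (11 bits → U+0281).

U+0281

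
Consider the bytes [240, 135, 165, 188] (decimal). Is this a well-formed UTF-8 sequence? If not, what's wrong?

invalid (overlong encoding)

Leading byte 0xF0 = 11110000 → 4-byte form.
Continuation bytes all match 10xxxxxx. Payload decodes to 0x797C.
But 0x797C < 0x10000, the minimum for a 4-byte sequence — this is an overlong encoding.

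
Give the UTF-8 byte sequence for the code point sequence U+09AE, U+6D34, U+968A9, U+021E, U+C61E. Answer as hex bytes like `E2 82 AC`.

U+09AE: 3-byte form → E0 A6 AE.
U+6D34: 3-byte form → E6 B4 B4.
U+968A9: 4-byte form → F2 96 A2 A9.
U+021E: 2-byte form → C8 9E.
U+C61E: 3-byte form → EC 98 9E.
Concatenated (15 bytes): E0 A6 AE E6 B4 B4 F2 96 A2 A9 C8 9E EC 98 9E.

E0 A6 AE E6 B4 B4 F2 96 A2 A9 C8 9E EC 98 9E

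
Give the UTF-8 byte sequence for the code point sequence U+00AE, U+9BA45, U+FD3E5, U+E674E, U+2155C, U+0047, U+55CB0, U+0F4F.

C2 AE F2 9B A9 85 F3 BD 8F A5 F3 A6 9D 8E F0 A1 95 9C 47 F1 95 B2 B0 E0 BD 8F

U+00AE: 2-byte form → C2 AE.
U+9BA45: 4-byte form → F2 9B A9 85.
U+FD3E5: 4-byte form → F3 BD 8F A5.
U+E674E: 4-byte form → F3 A6 9D 8E.
U+2155C: 4-byte form → F0 A1 95 9C.
U+0047: 1-byte form → 47.
U+55CB0: 4-byte form → F1 95 B2 B0.
U+0F4F: 3-byte form → E0 BD 8F.
Concatenated (26 bytes): C2 AE F2 9B A9 85 F3 BD 8F A5 F3 A6 9D 8E F0 A1 95 9C 47 F1 95 B2 B0 E0 BD 8F.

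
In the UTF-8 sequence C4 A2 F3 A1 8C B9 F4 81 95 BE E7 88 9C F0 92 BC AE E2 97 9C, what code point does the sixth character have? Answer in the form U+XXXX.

U+25DC

Offset 0: leading byte 0xC4 = 11000100 → 2-byte char #1 = C4 A2.
Offset 2: leading byte 0xF3 = 11110011 → 4-byte char #2 = F3 A1 8C B9.
Offset 6: leading byte 0xF4 = 11110100 → 4-byte char #3 = F4 81 95 BE.
Offset 10: leading byte 0xE7 = 11100111 → 3-byte char #4 = E7 88 9C.
Offset 13: leading byte 0xF0 = 11110000 → 4-byte char #5 = F0 92 BC AE.
Offset 17: leading byte 0xE2 = 11100010 → 3-byte char #6 = E2 97 9C.
Leading byte 0xE2 = 11100010 matches 1110xxxx → 3-byte sequence.
Byte 1: 0xE2 = 11100010, payload 0010 (4 bits).
Byte 2: 0x97 = 10010111 (10xxxxxx ✓), payload 010111.
Byte 3: 0x9C = 10011100 (10xxxxxx ✓), payload 011100.
Concatenate: 0010010111011100 = 0x25DC (16 bits → U+25DC).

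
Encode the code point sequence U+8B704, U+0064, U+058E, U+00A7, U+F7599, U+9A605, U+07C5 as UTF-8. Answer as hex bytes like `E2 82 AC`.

U+8B704: 4-byte form → F2 8B 9C 84.
U+0064: 1-byte form → 64.
U+058E: 2-byte form → D6 8E.
U+00A7: 2-byte form → C2 A7.
U+F7599: 4-byte form → F3 B7 96 99.
U+9A605: 4-byte form → F2 9A 98 85.
U+07C5: 2-byte form → DF 85.
Concatenated (19 bytes): F2 8B 9C 84 64 D6 8E C2 A7 F3 B7 96 99 F2 9A 98 85 DF 85.

F2 8B 9C 84 64 D6 8E C2 A7 F3 B7 96 99 F2 9A 98 85 DF 85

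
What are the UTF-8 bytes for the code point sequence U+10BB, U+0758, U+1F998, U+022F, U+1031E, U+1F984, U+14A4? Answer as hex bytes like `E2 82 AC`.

E1 82 BB DD 98 F0 9F A6 98 C8 AF F0 90 8C 9E F0 9F A6 84 E1 92 A4

U+10BB: 3-byte form → E1 82 BB.
U+0758: 2-byte form → DD 98.
U+1F998: 4-byte form → F0 9F A6 98.
U+022F: 2-byte form → C8 AF.
U+1031E: 4-byte form → F0 90 8C 9E.
U+1F984: 4-byte form → F0 9F A6 84.
U+14A4: 3-byte form → E1 92 A4.
Concatenated (22 bytes): E1 82 BB DD 98 F0 9F A6 98 C8 AF F0 90 8C 9E F0 9F A6 84 E1 92 A4.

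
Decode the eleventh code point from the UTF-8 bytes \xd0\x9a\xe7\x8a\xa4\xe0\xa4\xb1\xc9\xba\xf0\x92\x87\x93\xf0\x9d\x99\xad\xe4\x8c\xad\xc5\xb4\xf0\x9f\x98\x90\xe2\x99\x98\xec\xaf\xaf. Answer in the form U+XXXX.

U+CBEF

Offset 0: leading byte 0xD0 = 11010000 → 2-byte char #1 = D0 9A.
Offset 2: leading byte 0xE7 = 11100111 → 3-byte char #2 = E7 8A A4.
Offset 5: leading byte 0xE0 = 11100000 → 3-byte char #3 = E0 A4 B1.
Offset 8: leading byte 0xC9 = 11001001 → 2-byte char #4 = C9 BA.
Offset 10: leading byte 0xF0 = 11110000 → 4-byte char #5 = F0 92 87 93.
Offset 14: leading byte 0xF0 = 11110000 → 4-byte char #6 = F0 9D 99 AD.
Offset 18: leading byte 0xE4 = 11100100 → 3-byte char #7 = E4 8C AD.
Offset 21: leading byte 0xC5 = 11000101 → 2-byte char #8 = C5 B4.
Offset 23: leading byte 0xF0 = 11110000 → 4-byte char #9 = F0 9F 98 90.
Offset 27: leading byte 0xE2 = 11100010 → 3-byte char #10 = E2 99 98.
Offset 30: leading byte 0xEC = 11101100 → 3-byte char #11 = EC AF AF.
Leading byte 0xEC = 11101100 matches 1110xxxx → 3-byte sequence.
Byte 1: 0xEC = 11101100, payload 1100 (4 bits).
Byte 2: 0xAF = 10101111 (10xxxxxx ✓), payload 101111.
Byte 3: 0xAF = 10101111 (10xxxxxx ✓), payload 101111.
Concatenate: 1100101111101111 = 0xCBEF (16 bits → U+CBEF).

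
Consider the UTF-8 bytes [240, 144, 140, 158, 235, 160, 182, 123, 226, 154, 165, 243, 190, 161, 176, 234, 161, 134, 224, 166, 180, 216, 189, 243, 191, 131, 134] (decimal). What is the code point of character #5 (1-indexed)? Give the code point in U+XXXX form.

U+FE870

Offset 0: leading byte 0xF0 = 11110000 → 4-byte char #1 = F0 90 8C 9E.
Offset 4: leading byte 0xEB = 11101011 → 3-byte char #2 = EB A0 B6.
Offset 7: leading byte 0x7B = 01111011 → 1-byte char #3 = 7B.
Offset 8: leading byte 0xE2 = 11100010 → 3-byte char #4 = E2 9A A5.
Offset 11: leading byte 0xF3 = 11110011 → 4-byte char #5 = F3 BE A1 B0.
Leading byte 0xF3 = 11110011 matches 11110xxx → 4-byte sequence.
Byte 1: 0xF3 = 11110011, payload 011 (3 bits).
Byte 2: 0xBE = 10111110 (10xxxxxx ✓), payload 111110.
Byte 3: 0xA1 = 10100001 (10xxxxxx ✓), payload 100001.
Byte 4: 0xB0 = 10110000 (10xxxxxx ✓), payload 110000.
Concatenate: 011111110100001110000 = 0xFE870 (21 bits → U+FE870).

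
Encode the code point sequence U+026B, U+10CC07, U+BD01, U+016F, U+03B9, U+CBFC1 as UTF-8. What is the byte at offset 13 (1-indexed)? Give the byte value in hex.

1-indexed offset 13 is 0-indexed offset 12.
U+026B → 2-byte form C9 AB at offsets 0–1.
U+10CC07 → 4-byte form F4 8C B0 87 at offsets 2–5.
U+BD01 → 3-byte form EB B4 81 at offsets 6–8.
U+016F → 2-byte form C5 AF at offsets 9–10.
U+03B9 → 2-byte form CE B9 at offsets 11–12.
Offset 12 falls in char 5's range; it's byte 2 of CE B9 = 0xB9.

0xB9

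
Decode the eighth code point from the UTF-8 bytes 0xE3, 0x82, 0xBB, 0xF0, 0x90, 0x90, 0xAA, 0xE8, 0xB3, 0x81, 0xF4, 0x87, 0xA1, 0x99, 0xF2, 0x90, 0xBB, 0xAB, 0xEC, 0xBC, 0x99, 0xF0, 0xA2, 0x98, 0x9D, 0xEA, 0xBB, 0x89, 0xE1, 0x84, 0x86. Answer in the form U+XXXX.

Offset 0: leading byte 0xE3 = 11100011 → 3-byte char #1 = E3 82 BB.
Offset 3: leading byte 0xF0 = 11110000 → 4-byte char #2 = F0 90 90 AA.
Offset 7: leading byte 0xE8 = 11101000 → 3-byte char #3 = E8 B3 81.
Offset 10: leading byte 0xF4 = 11110100 → 4-byte char #4 = F4 87 A1 99.
Offset 14: leading byte 0xF2 = 11110010 → 4-byte char #5 = F2 90 BB AB.
Offset 18: leading byte 0xEC = 11101100 → 3-byte char #6 = EC BC 99.
Offset 21: leading byte 0xF0 = 11110000 → 4-byte char #7 = F0 A2 98 9D.
Offset 25: leading byte 0xEA = 11101010 → 3-byte char #8 = EA BB 89.
Leading byte 0xEA = 11101010 matches 1110xxxx → 3-byte sequence.
Byte 1: 0xEA = 11101010, payload 1010 (4 bits).
Byte 2: 0xBB = 10111011 (10xxxxxx ✓), payload 111011.
Byte 3: 0x89 = 10001001 (10xxxxxx ✓), payload 001001.
Concatenate: 1010111011001001 = 0xAEC9 (16 bits → U+AEC9).

U+AEC9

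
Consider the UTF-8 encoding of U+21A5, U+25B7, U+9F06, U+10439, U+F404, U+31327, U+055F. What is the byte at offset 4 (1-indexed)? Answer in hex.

1-indexed offset 4 is 0-indexed offset 3.
U+21A5 → 3-byte form E2 86 A5 at offsets 0–2.
U+25B7 → 3-byte form E2 96 B7 at offsets 3–5.
Offset 3 falls in char 2's range; it's byte 1 of E2 96 B7 = 0xE2.

0xE2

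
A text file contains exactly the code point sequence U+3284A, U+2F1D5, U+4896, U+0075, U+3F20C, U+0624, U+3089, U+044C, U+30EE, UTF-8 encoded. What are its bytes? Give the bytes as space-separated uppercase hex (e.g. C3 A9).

F0 B2 A1 8A F0 AF 87 95 E4 A2 96 75 F0 BF 88 8C D8 A4 E3 82 89 D1 8C E3 83 AE

U+3284A: 4-byte form → F0 B2 A1 8A.
U+2F1D5: 4-byte form → F0 AF 87 95.
U+4896: 3-byte form → E4 A2 96.
U+0075: 1-byte form → 75.
U+3F20C: 4-byte form → F0 BF 88 8C.
U+0624: 2-byte form → D8 A4.
U+3089: 3-byte form → E3 82 89.
U+044C: 2-byte form → D1 8C.
U+30EE: 3-byte form → E3 83 AE.
Concatenated (26 bytes): F0 B2 A1 8A F0 AF 87 95 E4 A2 96 75 F0 BF 88 8C D8 A4 E3 82 89 D1 8C E3 83 AE.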